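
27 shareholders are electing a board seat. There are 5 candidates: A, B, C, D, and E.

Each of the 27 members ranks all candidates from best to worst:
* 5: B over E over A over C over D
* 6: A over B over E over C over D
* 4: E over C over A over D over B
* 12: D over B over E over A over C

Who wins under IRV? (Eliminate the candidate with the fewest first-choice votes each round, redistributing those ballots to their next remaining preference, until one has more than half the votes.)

Round 1: A 6, B 5, C 0, D 12, E 4. C eliminated.
Round 2: A 6, B 5, D 12, E 4. E eliminated.
Round 3: A 10, B 5, D 12. B eliminated.
Round 4: A 15, D 12. A has a majority (≥14).

A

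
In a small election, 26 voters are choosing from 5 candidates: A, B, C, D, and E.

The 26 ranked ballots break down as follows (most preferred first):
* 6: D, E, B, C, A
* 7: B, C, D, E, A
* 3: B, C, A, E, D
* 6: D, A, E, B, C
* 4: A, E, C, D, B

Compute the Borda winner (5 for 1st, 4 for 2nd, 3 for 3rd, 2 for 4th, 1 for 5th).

A: 6×1 + 7×1 + 3×3 + 6×4 + 4×5 = 66
B: 6×3 + 7×5 + 3×5 + 6×2 + 4×1 = 84
C: 6×2 + 7×4 + 3×4 + 6×1 + 4×3 = 70
D: 6×5 + 7×3 + 3×1 + 6×5 + 4×2 = 92
E: 6×4 + 7×2 + 3×2 + 6×3 + 4×4 = 78

D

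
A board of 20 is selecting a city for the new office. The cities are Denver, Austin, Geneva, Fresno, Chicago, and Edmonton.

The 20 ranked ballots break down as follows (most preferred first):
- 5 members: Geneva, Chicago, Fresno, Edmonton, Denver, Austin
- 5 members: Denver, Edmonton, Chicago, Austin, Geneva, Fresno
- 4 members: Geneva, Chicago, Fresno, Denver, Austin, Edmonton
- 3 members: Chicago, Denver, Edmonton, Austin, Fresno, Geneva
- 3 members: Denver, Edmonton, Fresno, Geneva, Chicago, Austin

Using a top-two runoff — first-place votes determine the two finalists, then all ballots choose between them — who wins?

Denver

Round 1 first-place votes: Denver 8, Austin 0, Geneva 9, Fresno 0, Chicago 3, Edmonton 0. Geneva and Denver advance.
Runoff: Geneva is ranked above Denver on 9 ballots, Denver above Geneva on 11.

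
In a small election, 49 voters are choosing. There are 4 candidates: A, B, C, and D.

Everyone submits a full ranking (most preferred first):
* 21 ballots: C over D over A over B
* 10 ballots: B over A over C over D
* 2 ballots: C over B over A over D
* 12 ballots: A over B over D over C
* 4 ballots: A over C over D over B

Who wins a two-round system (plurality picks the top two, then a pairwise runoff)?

Round 1 first-place votes: A 16, B 10, C 23, D 0. C and A advance.
Runoff: C is ranked above A on 23 ballots, A above C on 26.

A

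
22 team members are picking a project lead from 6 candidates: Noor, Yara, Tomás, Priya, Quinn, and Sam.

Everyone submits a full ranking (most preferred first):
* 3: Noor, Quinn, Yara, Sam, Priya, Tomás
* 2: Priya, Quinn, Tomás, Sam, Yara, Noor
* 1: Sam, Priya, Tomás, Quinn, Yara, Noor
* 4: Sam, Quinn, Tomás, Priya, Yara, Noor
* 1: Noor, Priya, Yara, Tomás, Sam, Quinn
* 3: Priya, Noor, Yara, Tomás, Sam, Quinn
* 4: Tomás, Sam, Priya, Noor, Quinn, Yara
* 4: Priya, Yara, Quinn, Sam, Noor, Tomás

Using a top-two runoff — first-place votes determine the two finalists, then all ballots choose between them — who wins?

Sam

Round 1 first-place votes: Noor 4, Yara 0, Tomás 4, Priya 9, Quinn 0, Sam 5. Priya and Sam advance.
Runoff: Priya is ranked above Sam on 10 ballots, Sam above Priya on 12.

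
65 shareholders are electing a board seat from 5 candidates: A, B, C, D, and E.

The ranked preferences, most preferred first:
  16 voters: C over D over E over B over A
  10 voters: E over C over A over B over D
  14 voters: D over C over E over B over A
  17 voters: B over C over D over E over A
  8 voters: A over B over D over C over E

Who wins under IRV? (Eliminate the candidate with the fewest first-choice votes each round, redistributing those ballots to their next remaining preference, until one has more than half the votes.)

Round 1: A 8, B 17, C 16, D 14, E 10. A eliminated.
Round 2: B 25, C 16, D 14, E 10. E eliminated.
Round 3: B 25, C 26, D 14. D eliminated.
Round 4: B 25, C 40. C has a majority (≥33).

C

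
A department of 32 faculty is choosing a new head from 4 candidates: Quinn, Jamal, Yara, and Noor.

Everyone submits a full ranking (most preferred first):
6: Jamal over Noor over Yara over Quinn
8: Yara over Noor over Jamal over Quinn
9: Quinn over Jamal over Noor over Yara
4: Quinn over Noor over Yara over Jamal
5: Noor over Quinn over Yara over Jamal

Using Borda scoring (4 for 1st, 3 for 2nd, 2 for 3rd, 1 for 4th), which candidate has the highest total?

Noor

Quinn: 6×1 + 8×1 + 9×4 + 4×4 + 5×3 = 81
Jamal: 6×4 + 8×2 + 9×3 + 4×1 + 5×1 = 76
Yara: 6×2 + 8×4 + 9×1 + 4×2 + 5×2 = 71
Noor: 6×3 + 8×3 + 9×2 + 4×3 + 5×4 = 92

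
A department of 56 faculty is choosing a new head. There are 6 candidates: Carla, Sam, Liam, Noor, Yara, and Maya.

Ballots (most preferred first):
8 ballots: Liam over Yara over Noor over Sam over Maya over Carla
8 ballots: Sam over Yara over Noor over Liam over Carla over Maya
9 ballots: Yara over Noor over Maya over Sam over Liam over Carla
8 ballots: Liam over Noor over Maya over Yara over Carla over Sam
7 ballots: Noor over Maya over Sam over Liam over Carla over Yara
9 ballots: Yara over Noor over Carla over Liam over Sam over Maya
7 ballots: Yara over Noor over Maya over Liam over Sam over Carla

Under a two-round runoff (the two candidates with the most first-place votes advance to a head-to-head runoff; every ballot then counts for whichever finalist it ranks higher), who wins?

Yara

Round 1 first-place votes: Carla 0, Sam 8, Liam 16, Noor 7, Yara 25, Maya 0. Yara and Liam advance.
Runoff: Yara is ranked above Liam on 33 ballots, Liam above Yara on 23.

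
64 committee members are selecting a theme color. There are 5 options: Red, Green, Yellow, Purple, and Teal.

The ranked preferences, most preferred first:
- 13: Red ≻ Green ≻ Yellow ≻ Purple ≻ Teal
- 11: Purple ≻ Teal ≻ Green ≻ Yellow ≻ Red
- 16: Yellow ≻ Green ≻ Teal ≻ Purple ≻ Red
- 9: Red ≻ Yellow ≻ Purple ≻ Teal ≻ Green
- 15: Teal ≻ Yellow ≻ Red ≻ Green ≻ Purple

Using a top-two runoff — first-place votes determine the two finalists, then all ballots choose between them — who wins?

Yellow

Round 1 first-place votes: Red 22, Green 0, Yellow 16, Purple 11, Teal 15. Red and Yellow advance.
Runoff: Red is ranked above Yellow on 22 ballots, Yellow above Red on 42.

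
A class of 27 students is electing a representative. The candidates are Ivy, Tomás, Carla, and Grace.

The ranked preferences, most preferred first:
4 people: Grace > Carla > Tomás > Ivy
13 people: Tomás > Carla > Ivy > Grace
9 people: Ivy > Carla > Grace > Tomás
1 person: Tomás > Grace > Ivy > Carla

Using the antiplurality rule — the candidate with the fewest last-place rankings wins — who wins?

Carla

Last-place votes: Ivy 4, Tomás 9, Carla 1, Grace 13.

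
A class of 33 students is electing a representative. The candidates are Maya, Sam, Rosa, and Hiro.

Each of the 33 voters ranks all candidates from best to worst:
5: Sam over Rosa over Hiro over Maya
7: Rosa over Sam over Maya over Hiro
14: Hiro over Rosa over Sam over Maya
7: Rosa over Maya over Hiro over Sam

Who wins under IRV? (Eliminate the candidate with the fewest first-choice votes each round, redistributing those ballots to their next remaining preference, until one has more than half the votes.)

Round 1: Maya 0, Sam 5, Rosa 14, Hiro 14. Maya eliminated.
Round 2: Sam 5, Rosa 14, Hiro 14. Sam eliminated.
Round 3: Rosa 19, Hiro 14. Rosa has a majority (≥17).

Rosa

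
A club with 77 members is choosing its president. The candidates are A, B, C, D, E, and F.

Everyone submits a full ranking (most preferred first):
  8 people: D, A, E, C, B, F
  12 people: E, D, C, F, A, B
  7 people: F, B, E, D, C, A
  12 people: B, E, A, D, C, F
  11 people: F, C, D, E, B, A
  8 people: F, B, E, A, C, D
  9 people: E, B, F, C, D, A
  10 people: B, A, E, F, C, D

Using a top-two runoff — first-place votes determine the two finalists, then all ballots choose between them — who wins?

Round 1 first-place votes: A 0, B 22, C 0, D 8, E 21, F 26. F and B advance.
Runoff: F is ranked above B on 38 ballots, B above F on 39.

B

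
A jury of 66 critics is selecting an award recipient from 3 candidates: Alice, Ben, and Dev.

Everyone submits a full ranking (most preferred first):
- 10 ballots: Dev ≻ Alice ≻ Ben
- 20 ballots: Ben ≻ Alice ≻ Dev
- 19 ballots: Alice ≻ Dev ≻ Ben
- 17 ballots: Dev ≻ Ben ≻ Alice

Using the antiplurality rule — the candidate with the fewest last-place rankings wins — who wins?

Last-place votes: Alice 17, Ben 29, Dev 20.

Alice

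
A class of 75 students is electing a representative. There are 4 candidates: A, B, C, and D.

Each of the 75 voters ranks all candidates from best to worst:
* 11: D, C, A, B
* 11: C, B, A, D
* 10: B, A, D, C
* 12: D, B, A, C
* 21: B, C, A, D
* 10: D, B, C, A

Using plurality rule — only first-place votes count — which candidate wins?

D

First-place votes: A 0, B 31, C 11, D 33.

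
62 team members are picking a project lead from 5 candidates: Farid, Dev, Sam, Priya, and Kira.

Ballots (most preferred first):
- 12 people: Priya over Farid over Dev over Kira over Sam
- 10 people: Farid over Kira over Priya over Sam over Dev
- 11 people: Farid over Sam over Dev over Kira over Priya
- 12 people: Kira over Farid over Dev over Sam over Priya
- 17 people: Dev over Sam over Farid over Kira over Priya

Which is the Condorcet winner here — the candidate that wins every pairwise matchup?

Farid vs Dev: 45–17
Farid vs Sam: 45–17
Farid vs Priya: 50–12
Farid vs Kira: 50–12
Farid beats every other candidate.

Farid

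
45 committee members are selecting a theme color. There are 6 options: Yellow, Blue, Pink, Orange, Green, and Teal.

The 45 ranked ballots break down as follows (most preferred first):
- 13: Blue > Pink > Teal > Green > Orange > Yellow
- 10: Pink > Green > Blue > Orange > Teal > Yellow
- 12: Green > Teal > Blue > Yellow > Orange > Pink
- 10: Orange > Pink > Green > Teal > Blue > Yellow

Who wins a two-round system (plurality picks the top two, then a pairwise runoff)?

Green

Round 1 first-place votes: Yellow 0, Blue 13, Pink 10, Orange 10, Green 12, Teal 0. Blue and Green advance.
Runoff: Blue is ranked above Green on 13 ballots, Green above Blue on 32.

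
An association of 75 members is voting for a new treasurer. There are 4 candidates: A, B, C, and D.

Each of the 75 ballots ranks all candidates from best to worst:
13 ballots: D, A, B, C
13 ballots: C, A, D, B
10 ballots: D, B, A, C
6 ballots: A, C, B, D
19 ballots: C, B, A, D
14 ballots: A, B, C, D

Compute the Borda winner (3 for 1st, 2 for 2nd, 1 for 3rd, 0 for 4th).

A: 13×2 + 13×2 + 10×1 + 6×3 + 19×1 + 14×3 = 141
B: 13×1 + 13×0 + 10×2 + 6×1 + 19×2 + 14×2 = 105
C: 13×0 + 13×3 + 10×0 + 6×2 + 19×3 + 14×1 = 122
D: 13×3 + 13×1 + 10×3 + 6×0 + 19×0 + 14×0 = 82

A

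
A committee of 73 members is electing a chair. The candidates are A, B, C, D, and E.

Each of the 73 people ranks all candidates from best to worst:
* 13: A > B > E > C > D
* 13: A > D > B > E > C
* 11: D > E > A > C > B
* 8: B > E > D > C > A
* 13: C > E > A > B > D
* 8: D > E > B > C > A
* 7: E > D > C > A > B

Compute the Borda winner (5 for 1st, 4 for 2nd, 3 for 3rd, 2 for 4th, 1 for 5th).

A: 13×5 + 13×5 + 11×3 + 8×1 + 13×3 + 8×1 + 7×2 = 232
B: 13×4 + 13×3 + 11×1 + 8×5 + 13×2 + 8×3 + 7×1 = 199
C: 13×2 + 13×1 + 11×2 + 8×2 + 13×5 + 8×2 + 7×3 = 179
D: 13×1 + 13×4 + 11×5 + 8×3 + 13×1 + 8×5 + 7×4 = 225
E: 13×3 + 13×2 + 11×4 + 8×4 + 13×4 + 8×4 + 7×5 = 260

E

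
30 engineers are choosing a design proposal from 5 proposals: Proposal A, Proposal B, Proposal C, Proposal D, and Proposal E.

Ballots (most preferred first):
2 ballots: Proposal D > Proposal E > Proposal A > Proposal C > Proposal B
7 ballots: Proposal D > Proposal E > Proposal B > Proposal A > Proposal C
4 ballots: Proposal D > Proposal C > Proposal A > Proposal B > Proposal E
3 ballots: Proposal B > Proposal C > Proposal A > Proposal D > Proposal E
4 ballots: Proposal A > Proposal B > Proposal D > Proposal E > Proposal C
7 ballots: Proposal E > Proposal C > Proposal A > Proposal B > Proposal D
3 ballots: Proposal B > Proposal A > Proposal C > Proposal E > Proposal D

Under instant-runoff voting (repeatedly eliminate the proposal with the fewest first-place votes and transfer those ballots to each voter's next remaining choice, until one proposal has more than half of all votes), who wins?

Proposal B

Round 1: Proposal A 4, Proposal B 6, Proposal C 0, Proposal D 13, Proposal E 7. Proposal C eliminated.
Round 2: Proposal A 4, Proposal B 6, Proposal D 13, Proposal E 7. Proposal A eliminated.
Round 3: Proposal B 10, Proposal D 13, Proposal E 7. Proposal E eliminated.
Round 4: Proposal B 17, Proposal D 13. Proposal B has a majority (≥16).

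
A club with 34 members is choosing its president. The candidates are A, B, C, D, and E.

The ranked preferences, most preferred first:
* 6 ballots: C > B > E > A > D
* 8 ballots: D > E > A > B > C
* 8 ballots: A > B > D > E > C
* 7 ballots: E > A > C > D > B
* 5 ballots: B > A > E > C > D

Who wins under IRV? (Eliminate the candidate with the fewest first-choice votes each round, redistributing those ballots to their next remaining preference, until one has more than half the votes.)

E

Round 1: A 8, B 5, C 6, D 8, E 7. B eliminated.
Round 2: A 13, C 6, D 8, E 7. C eliminated.
Round 3: A 13, D 8, E 13. D eliminated.
Round 4: A 13, E 21. E has a majority (≥18).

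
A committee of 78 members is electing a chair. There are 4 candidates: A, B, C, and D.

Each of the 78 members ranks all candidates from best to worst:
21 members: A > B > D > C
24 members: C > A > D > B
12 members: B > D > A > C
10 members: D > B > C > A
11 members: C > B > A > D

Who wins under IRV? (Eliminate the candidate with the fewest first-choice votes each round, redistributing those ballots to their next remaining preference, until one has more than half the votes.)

Round 1: A 21, B 12, C 35, D 10. D eliminated.
Round 2: A 21, B 22, C 35. A eliminated.
Round 3: B 43, C 35. B has a majority (≥40).

B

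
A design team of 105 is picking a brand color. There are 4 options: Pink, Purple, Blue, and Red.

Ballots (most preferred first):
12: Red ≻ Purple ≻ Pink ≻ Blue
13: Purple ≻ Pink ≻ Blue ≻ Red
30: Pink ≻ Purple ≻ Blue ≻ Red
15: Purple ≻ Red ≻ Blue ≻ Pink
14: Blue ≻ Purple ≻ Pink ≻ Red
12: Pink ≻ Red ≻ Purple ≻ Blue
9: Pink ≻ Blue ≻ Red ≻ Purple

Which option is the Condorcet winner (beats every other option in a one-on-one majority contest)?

Purple vs Pink: 54–51
Purple vs Blue: 82–23
Purple vs Red: 72–33
Purple beats every other option.

Purple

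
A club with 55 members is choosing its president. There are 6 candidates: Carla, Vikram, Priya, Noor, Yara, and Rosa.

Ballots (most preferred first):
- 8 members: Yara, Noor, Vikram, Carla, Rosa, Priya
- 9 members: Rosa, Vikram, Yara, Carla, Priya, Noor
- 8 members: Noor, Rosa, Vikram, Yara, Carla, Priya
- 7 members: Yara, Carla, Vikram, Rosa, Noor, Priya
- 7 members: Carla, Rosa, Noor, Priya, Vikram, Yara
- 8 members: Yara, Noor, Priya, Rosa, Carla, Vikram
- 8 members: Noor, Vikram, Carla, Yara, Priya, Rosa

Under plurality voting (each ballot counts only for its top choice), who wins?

Yara

First-place votes: Carla 7, Vikram 0, Priya 0, Noor 16, Yara 23, Rosa 9.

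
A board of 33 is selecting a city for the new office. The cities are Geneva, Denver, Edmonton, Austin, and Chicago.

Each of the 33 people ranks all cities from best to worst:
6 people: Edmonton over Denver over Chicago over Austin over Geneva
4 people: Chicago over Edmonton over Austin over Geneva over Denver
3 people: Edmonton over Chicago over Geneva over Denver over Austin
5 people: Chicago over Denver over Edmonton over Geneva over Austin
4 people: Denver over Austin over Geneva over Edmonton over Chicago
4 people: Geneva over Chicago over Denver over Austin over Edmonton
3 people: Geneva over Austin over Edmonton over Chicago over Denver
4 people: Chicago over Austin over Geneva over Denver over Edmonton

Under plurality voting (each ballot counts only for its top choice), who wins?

Chicago

First-place votes: Geneva 7, Denver 4, Edmonton 9, Austin 0, Chicago 13.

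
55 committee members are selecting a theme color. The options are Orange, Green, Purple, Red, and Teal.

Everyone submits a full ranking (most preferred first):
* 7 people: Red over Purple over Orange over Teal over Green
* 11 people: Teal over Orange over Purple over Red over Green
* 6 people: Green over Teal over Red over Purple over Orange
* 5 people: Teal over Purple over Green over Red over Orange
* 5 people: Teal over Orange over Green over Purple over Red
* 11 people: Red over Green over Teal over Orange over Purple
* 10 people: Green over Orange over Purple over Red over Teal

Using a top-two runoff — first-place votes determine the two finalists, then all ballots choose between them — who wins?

Round 1 first-place votes: Orange 0, Green 16, Purple 0, Red 18, Teal 21. Teal and Red advance.
Runoff: Teal is ranked above Red on 27 ballots, Red above Teal on 28.

Red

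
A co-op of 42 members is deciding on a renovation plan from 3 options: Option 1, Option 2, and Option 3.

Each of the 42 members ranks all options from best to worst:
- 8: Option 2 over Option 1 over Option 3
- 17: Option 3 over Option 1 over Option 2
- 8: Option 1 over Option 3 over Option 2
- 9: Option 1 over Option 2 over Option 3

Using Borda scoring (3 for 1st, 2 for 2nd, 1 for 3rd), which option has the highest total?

Option 1

Option 1: 8×2 + 17×2 + 8×3 + 9×3 = 101
Option 2: 8×3 + 17×1 + 8×1 + 9×2 = 67
Option 3: 8×1 + 17×3 + 8×2 + 9×1 = 84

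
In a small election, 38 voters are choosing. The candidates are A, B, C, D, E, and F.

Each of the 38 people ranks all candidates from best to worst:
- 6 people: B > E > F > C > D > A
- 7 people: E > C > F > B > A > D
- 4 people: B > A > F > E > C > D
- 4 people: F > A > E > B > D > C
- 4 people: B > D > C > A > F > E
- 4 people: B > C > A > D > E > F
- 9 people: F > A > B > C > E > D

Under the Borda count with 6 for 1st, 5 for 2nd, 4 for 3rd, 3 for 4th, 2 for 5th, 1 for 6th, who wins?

B

A: 6×1 + 7×2 + 4×5 + 4×5 + 4×3 + 4×4 + 9×5 = 133
B: 6×6 + 7×3 + 4×6 + 4×3 + 4×6 + 4×6 + 9×4 = 177
C: 6×3 + 7×5 + 4×2 + 4×1 + 4×4 + 4×5 + 9×3 = 128
D: 6×2 + 7×1 + 4×1 + 4×2 + 4×5 + 4×3 + 9×1 = 72
E: 6×5 + 7×6 + 4×3 + 4×4 + 4×1 + 4×2 + 9×2 = 130
F: 6×4 + 7×4 + 4×4 + 4×6 + 4×2 + 4×1 + 9×6 = 158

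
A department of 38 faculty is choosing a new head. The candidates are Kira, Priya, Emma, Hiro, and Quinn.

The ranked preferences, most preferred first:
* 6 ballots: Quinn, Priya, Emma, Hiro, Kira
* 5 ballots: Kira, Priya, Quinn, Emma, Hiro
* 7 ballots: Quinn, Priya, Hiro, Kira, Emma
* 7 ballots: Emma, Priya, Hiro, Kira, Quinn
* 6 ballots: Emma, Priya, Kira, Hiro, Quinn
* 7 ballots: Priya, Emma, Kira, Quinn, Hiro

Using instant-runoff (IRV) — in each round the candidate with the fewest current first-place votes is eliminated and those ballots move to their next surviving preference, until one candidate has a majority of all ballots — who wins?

Emma

Round 1: Kira 5, Priya 7, Emma 13, Hiro 0, Quinn 13. Hiro eliminated.
Round 2: Kira 5, Priya 7, Emma 13, Quinn 13. Kira eliminated.
Round 3: Priya 12, Emma 13, Quinn 13. Priya eliminated.
Round 4: Emma 20, Quinn 18. Emma has a majority (≥20).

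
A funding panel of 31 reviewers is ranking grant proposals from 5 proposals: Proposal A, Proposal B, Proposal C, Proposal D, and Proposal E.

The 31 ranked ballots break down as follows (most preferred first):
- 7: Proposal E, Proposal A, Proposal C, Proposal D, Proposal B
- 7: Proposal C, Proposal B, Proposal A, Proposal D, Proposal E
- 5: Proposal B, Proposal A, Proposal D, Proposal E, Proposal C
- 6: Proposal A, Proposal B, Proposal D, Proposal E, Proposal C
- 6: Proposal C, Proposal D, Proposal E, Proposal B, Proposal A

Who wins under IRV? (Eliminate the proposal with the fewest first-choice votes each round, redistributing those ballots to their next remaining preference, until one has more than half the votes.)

Round 1: Proposal A 6, Proposal B 5, Proposal C 13, Proposal D 0, Proposal E 7. Proposal D eliminated.
Round 2: Proposal A 6, Proposal B 5, Proposal C 13, Proposal E 7. Proposal B eliminated.
Round 3: Proposal A 11, Proposal C 13, Proposal E 7. Proposal E eliminated.
Round 4: Proposal A 18, Proposal C 13. Proposal A has a majority (≥16).

Proposal A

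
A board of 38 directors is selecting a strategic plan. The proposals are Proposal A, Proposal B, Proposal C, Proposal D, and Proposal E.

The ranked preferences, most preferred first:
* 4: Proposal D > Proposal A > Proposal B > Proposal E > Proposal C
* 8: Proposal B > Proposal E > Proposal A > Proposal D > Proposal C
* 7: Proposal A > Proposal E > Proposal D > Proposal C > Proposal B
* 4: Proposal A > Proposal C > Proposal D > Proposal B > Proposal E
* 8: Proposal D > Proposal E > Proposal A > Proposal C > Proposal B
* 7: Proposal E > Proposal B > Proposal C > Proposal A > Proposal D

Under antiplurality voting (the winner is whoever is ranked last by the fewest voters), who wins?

Last-place votes: Proposal A 0, Proposal B 15, Proposal C 12, Proposal D 7, Proposal E 4.

Proposal A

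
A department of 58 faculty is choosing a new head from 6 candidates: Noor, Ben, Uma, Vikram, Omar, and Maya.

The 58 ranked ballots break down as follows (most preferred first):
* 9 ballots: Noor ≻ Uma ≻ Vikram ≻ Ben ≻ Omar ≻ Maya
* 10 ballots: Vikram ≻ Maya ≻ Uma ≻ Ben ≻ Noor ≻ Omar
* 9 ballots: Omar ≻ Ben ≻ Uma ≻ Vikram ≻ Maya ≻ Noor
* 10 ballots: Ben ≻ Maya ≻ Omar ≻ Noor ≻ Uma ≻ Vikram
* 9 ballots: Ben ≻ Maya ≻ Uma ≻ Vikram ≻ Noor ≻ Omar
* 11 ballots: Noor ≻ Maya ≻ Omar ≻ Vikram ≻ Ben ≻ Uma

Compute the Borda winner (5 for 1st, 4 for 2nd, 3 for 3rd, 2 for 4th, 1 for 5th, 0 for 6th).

Noor: 9×5 + 10×1 + 9×0 + 10×2 + 9×1 + 11×5 = 139
Ben: 9×2 + 10×2 + 9×4 + 10×5 + 9×5 + 11×1 = 180
Uma: 9×4 + 10×3 + 9×3 + 10×1 + 9×3 + 11×0 = 130
Vikram: 9×3 + 10×5 + 9×2 + 10×0 + 9×2 + 11×2 = 135
Omar: 9×1 + 10×0 + 9×5 + 10×3 + 9×0 + 11×3 = 117
Maya: 9×0 + 10×4 + 9×1 + 10×4 + 9×4 + 11×4 = 169

Ben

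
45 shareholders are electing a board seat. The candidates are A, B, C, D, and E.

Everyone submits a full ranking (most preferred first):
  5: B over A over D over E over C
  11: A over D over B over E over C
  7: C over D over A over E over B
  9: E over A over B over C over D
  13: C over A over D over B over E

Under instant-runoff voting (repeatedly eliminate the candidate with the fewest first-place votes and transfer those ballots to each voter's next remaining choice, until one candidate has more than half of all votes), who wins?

A

Round 1: A 11, B 5, C 20, D 0, E 9. D eliminated.
Round 2: A 11, B 5, C 20, E 9. B eliminated.
Round 3: A 16, C 20, E 9. E eliminated.
Round 4: A 25, C 20. A has a majority (≥23).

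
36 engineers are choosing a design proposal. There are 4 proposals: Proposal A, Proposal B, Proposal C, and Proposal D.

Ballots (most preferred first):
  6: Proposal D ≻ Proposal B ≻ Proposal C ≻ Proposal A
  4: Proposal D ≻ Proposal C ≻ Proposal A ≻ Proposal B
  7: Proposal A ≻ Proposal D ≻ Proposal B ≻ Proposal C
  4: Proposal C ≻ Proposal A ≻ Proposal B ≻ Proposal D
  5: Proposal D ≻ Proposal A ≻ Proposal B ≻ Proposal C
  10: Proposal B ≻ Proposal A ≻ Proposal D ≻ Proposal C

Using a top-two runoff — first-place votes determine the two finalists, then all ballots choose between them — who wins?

Proposal D

Round 1 first-place votes: Proposal A 7, Proposal B 10, Proposal C 4, Proposal D 15. Proposal D and Proposal B advance.
Runoff: Proposal D is ranked above Proposal B on 22 ballots, Proposal B above Proposal D on 14.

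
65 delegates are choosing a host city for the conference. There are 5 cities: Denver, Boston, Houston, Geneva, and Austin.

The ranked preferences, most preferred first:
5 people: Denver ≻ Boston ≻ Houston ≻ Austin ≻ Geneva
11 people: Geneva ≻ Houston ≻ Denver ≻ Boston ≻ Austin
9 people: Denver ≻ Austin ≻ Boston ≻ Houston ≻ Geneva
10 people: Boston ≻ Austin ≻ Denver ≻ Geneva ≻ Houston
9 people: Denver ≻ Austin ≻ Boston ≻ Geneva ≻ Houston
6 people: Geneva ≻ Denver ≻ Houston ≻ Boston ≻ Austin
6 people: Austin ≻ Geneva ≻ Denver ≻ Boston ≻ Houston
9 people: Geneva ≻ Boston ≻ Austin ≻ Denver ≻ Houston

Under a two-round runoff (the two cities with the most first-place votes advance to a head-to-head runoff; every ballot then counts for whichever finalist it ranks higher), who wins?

Round 1 first-place votes: Denver 23, Boston 10, Houston 0, Geneva 26, Austin 6. Geneva and Denver advance.
Runoff: Geneva is ranked above Denver on 32 ballots, Denver above Geneva on 33.

Denver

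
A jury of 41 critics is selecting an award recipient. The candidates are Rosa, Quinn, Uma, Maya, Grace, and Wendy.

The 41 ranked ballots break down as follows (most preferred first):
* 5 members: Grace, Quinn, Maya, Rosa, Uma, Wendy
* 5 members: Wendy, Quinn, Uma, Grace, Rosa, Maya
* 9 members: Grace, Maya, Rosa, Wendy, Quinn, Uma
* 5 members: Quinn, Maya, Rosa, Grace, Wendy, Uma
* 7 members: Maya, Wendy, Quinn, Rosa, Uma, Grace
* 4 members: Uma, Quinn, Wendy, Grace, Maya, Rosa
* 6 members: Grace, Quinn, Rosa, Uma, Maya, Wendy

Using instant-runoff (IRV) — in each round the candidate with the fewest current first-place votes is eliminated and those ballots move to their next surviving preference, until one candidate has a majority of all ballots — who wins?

Quinn

Round 1: Rosa 0, Quinn 5, Uma 4, Maya 7, Grace 20, Wendy 5. Rosa eliminated.
Round 2: Quinn 5, Uma 4, Maya 7, Grace 20, Wendy 5. Uma eliminated.
Round 3: Quinn 9, Maya 7, Grace 20, Wendy 5. Wendy eliminated.
Round 4: Quinn 14, Maya 7, Grace 20. Maya eliminated.
Round 5: Quinn 21, Grace 20. Quinn has a majority (≥21).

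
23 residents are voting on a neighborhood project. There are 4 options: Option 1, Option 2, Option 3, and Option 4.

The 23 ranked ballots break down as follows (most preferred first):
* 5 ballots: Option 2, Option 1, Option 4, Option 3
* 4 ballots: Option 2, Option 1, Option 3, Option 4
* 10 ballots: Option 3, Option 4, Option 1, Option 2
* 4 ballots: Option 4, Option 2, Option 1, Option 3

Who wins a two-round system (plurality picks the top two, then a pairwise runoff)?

Option 2

Round 1 first-place votes: Option 1 0, Option 2 9, Option 3 10, Option 4 4. Option 3 and Option 2 advance.
Runoff: Option 3 is ranked above Option 2 on 10 ballots, Option 2 above Option 3 on 13.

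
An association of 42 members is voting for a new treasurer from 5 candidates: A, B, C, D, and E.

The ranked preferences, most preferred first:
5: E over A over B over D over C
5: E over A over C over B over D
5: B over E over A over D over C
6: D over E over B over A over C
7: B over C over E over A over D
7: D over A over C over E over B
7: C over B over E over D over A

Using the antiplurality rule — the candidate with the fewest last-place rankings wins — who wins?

Last-place votes: A 7, B 7, C 16, D 12, E 0.

E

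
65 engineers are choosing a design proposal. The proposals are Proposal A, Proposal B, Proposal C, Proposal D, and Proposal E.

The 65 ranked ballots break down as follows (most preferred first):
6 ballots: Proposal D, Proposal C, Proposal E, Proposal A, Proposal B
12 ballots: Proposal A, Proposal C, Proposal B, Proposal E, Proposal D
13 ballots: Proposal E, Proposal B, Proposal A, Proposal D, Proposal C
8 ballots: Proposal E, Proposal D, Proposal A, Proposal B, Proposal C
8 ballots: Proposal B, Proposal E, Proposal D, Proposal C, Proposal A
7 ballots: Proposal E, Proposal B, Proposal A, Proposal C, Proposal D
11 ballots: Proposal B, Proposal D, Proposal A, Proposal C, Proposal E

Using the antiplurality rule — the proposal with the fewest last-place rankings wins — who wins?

Last-place votes: Proposal A 8, Proposal B 6, Proposal C 21, Proposal D 19, Proposal E 11.

Proposal B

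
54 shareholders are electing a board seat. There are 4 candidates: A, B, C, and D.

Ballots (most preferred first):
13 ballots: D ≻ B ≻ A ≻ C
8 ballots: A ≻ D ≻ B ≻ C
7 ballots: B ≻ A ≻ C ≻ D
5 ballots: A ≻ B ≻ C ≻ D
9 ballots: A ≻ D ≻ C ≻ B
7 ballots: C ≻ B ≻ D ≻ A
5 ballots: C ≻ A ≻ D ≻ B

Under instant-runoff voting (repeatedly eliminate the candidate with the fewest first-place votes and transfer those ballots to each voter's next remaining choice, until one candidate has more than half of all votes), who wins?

Round 1: A 22, B 7, C 12, D 13. B eliminated.
Round 2: A 29, C 12, D 13. A has a majority (≥28).

A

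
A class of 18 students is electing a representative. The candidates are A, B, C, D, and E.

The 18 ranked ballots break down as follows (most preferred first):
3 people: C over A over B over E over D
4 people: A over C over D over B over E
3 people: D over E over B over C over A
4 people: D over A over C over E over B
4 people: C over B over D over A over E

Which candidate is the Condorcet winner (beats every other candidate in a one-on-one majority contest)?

C vs A: 10–8
C vs B: 15–3
C vs D: 11–7
C vs E: 15–3
C beats every other candidate.

C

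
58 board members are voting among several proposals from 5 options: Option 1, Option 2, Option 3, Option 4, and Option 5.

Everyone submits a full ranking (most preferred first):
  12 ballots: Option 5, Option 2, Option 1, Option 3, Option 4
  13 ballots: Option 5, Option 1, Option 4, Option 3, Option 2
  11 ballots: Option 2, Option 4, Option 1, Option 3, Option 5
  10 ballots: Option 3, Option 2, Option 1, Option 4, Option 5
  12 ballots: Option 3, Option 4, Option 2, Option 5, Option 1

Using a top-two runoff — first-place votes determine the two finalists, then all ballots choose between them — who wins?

Option 3

Round 1 first-place votes: Option 1 0, Option 2 11, Option 3 22, Option 4 0, Option 5 25. Option 5 and Option 3 advance.
Runoff: Option 5 is ranked above Option 3 on 25 ballots, Option 3 above Option 5 on 33.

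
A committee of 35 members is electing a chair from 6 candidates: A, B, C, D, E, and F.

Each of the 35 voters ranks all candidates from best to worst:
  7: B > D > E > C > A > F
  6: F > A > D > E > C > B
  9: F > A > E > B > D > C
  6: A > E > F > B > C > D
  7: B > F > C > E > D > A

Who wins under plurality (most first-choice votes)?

F

First-place votes: A 6, B 14, C 0, D 0, E 0, F 15.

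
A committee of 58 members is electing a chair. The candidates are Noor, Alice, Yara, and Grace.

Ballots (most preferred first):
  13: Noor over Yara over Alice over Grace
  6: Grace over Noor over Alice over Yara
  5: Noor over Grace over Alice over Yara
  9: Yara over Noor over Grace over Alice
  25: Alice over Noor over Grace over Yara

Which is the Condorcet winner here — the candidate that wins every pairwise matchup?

Noor

Noor vs Alice: 33–25
Noor vs Yara: 49–9
Noor vs Grace: 52–6
Noor beats every other candidate.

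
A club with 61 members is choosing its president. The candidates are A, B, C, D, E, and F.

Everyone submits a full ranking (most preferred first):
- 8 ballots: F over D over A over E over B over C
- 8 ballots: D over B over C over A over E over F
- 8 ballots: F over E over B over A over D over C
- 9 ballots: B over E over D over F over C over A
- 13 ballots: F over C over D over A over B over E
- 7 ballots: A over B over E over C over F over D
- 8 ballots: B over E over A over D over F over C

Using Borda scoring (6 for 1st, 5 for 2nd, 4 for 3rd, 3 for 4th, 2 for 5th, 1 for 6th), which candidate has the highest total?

A: 8×4 + 8×3 + 8×3 + 9×1 + 13×3 + 7×6 + 8×4 = 202
B: 8×2 + 8×5 + 8×4 + 9×6 + 13×2 + 7×5 + 8×6 = 251
C: 8×1 + 8×4 + 8×1 + 9×2 + 13×5 + 7×3 + 8×1 = 160
D: 8×5 + 8×6 + 8×2 + 9×4 + 13×4 + 7×1 + 8×3 = 223
E: 8×3 + 8×2 + 8×5 + 9×5 + 13×1 + 7×4 + 8×5 = 206
F: 8×6 + 8×1 + 8×6 + 9×3 + 13×6 + 7×2 + 8×2 = 239

B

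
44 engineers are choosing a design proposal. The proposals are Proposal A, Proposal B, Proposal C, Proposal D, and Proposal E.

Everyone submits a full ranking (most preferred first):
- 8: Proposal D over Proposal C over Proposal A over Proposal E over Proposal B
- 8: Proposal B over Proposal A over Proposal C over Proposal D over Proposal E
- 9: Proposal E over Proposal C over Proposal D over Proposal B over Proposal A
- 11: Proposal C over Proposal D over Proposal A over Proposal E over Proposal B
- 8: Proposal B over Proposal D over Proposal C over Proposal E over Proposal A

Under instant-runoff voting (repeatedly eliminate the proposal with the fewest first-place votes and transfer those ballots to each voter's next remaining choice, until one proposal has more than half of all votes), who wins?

Round 1: Proposal A 0, Proposal B 16, Proposal C 11, Proposal D 8, Proposal E 9. Proposal A eliminated.
Round 2: Proposal B 16, Proposal C 11, Proposal D 8, Proposal E 9. Proposal D eliminated.
Round 3: Proposal B 16, Proposal C 19, Proposal E 9. Proposal E eliminated.
Round 4: Proposal B 16, Proposal C 28. Proposal C has a majority (≥23).

Proposal C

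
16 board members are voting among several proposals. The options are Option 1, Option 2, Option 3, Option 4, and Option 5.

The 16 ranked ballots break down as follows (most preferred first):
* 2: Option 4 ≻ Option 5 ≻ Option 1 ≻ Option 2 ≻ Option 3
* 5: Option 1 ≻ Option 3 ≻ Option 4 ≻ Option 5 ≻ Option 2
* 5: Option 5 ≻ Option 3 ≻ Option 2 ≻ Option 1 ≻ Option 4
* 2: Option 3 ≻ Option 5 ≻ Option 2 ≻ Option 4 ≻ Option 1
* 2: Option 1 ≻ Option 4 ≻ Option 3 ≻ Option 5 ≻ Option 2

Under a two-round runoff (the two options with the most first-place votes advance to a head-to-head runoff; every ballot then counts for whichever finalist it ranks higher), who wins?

Option 5

Round 1 first-place votes: Option 1 7, Option 2 0, Option 3 2, Option 4 2, Option 5 5. Option 1 and Option 5 advance.
Runoff: Option 1 is ranked above Option 5 on 7 ballots, Option 5 above Option 1 on 9.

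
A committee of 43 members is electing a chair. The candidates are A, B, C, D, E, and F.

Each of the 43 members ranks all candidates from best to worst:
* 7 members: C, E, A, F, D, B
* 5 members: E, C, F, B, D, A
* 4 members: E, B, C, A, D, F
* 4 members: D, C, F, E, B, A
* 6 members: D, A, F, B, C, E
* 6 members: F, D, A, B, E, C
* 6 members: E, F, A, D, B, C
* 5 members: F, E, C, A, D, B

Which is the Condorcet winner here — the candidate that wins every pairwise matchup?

E

E vs A: 31–12
E vs B: 31–12
E vs C: 26–17
E vs D: 27–16
E vs F: 22–21
E beats every other candidate.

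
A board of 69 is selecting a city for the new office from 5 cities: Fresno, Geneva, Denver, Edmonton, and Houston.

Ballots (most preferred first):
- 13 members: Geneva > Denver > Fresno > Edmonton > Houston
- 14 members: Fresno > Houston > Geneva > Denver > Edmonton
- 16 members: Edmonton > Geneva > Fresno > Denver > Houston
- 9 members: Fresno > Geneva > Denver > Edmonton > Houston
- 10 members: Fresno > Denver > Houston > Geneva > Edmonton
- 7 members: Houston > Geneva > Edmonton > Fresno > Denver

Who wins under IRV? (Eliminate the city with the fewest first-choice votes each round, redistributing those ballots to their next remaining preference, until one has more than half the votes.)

Geneva

Round 1: Fresno 33, Geneva 13, Denver 0, Edmonton 16, Houston 7. Denver eliminated.
Round 2: Fresno 33, Geneva 13, Edmonton 16, Houston 7. Houston eliminated.
Round 3: Fresno 33, Geneva 20, Edmonton 16. Edmonton eliminated.
Round 4: Fresno 33, Geneva 36. Geneva has a majority (≥35).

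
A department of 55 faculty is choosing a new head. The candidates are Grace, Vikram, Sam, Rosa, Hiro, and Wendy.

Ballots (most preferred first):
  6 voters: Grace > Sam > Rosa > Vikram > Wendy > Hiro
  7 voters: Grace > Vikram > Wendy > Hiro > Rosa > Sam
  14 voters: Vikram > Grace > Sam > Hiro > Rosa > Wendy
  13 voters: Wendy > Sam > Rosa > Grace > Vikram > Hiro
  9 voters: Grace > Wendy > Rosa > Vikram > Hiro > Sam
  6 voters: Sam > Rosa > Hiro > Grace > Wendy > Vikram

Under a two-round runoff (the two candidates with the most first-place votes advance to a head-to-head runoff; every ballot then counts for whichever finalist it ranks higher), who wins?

Grace

Round 1 first-place votes: Grace 22, Vikram 14, Sam 6, Rosa 0, Hiro 0, Wendy 13. Grace and Vikram advance.
Runoff: Grace is ranked above Vikram on 41 ballots, Vikram above Grace on 14.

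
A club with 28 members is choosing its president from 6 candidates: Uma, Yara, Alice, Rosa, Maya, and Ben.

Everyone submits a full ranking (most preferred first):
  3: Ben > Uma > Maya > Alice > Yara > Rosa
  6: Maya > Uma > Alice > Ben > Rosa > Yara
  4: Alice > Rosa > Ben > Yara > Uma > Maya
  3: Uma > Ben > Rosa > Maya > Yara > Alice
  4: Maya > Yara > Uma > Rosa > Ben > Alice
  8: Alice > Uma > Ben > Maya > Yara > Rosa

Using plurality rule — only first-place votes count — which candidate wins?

Alice

First-place votes: Uma 3, Yara 0, Alice 12, Rosa 0, Maya 10, Ben 3.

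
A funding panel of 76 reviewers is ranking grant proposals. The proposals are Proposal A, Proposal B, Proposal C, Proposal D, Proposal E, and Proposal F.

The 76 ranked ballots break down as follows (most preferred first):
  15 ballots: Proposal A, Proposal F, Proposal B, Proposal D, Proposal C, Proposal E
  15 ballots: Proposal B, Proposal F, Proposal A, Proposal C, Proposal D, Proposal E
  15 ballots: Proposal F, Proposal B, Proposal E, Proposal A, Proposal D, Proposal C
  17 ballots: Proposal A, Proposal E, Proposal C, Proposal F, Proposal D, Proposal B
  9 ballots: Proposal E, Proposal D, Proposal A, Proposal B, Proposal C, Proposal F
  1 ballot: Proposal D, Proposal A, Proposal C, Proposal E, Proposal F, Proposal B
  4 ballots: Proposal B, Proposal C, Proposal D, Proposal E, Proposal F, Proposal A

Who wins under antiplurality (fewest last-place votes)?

Proposal D

Last-place votes: Proposal A 4, Proposal B 18, Proposal C 15, Proposal D 0, Proposal E 30, Proposal F 9.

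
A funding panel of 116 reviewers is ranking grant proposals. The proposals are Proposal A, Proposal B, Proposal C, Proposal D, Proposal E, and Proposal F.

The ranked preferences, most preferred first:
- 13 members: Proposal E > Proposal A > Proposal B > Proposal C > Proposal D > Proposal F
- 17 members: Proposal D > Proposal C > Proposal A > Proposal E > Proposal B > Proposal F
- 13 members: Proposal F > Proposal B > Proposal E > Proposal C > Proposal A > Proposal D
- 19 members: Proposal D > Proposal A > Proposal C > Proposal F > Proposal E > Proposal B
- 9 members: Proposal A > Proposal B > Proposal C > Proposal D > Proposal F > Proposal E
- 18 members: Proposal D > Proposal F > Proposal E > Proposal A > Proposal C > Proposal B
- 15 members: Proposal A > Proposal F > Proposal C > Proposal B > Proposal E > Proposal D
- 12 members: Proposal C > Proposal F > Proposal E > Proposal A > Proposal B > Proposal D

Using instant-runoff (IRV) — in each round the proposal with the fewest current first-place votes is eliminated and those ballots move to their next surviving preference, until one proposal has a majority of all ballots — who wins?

Round 1: Proposal A 24, Proposal B 0, Proposal C 12, Proposal D 54, Proposal E 13, Proposal F 13. Proposal B eliminated.
Round 2: Proposal A 24, Proposal C 12, Proposal D 54, Proposal E 13, Proposal F 13. Proposal C eliminated.
Round 3: Proposal A 24, Proposal D 54, Proposal E 13, Proposal F 25. Proposal E eliminated.
Round 4: Proposal A 37, Proposal D 54, Proposal F 25. Proposal F eliminated.
Round 5: Proposal A 62, Proposal D 54. Proposal A has a majority (≥59).

Proposal A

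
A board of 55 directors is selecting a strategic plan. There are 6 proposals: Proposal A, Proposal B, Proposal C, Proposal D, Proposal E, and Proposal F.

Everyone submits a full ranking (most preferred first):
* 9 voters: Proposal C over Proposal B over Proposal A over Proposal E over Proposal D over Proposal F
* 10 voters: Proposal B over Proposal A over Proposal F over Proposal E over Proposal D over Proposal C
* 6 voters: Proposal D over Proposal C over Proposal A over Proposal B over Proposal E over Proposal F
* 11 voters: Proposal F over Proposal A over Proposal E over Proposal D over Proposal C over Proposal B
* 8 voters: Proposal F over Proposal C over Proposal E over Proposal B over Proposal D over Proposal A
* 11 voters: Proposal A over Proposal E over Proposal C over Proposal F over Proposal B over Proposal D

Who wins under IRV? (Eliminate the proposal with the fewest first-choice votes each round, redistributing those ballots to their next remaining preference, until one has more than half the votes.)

Proposal A

Round 1: Proposal A 11, Proposal B 10, Proposal C 9, Proposal D 6, Proposal E 0, Proposal F 19. Proposal E eliminated.
Round 2: Proposal A 11, Proposal B 10, Proposal C 9, Proposal D 6, Proposal F 19. Proposal D eliminated.
Round 3: Proposal A 11, Proposal B 10, Proposal C 15, Proposal F 19. Proposal B eliminated.
Round 4: Proposal A 21, Proposal C 15, Proposal F 19. Proposal C eliminated.
Round 5: Proposal A 36, Proposal F 19. Proposal A has a majority (≥28).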